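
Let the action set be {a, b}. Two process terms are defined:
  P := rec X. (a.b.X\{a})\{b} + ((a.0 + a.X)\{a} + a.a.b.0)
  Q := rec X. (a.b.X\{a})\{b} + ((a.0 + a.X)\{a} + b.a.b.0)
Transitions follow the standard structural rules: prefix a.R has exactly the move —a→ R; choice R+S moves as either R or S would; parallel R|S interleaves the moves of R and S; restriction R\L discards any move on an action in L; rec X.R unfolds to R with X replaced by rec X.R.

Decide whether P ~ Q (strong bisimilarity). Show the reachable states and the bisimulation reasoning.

P's transition system — 5 states:
  m0 = rec X. (a.b.X\{a})\{b} + ((a.0 + a.X)\{a} + a.a.b.0) → =a=> m1, =a=> m2
  m1 = (b.(rec X. (a.b.X\{a})\{b} + ((a.0 + a.X)\{a} + a.a.b.0))\{a})\{b} → stopped
  m2 = a.b.0 → =a=> m3
  m3 = b.0 → =b=> m4
  m4 = 0 → stopped
Q's transition system — 5 states:
  n0 = rec X. (a.b.X\{a})\{b} + ((a.0 + a.X)\{a} + b.a.b.0) → =a=> n1, =b=> n2
  n1 = (b.(rec X. (a.b.X\{a})\{b} + ((a.0 + a.X)\{a} + b.a.b.0))\{a})\{b} → stopped
  n2 = a.b.0 → =a=> n3
  n3 = b.0 → =b=> n4
  n4 = 0 → stopped
Coarsest stable partition (strong bisimilarity classes):
  B0 = {m0}
  B1 = {m2, n2}
  B2 = {m3, n3}
  B3 = {m1, m4, n1, n4}
  B4 = {n0}
m0 ∈ B0, n0 ∈ B4 → different blocks

P ≁ Q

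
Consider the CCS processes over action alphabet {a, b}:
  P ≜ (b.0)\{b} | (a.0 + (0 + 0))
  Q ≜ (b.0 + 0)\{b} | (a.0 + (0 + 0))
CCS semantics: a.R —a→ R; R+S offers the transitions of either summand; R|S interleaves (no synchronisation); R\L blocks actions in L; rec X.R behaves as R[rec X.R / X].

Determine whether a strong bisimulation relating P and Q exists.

bisimilar

Reachable graph of P (2 states):
  p0 = (b.0)\{b} | (a.0 + (0 + 0)) | -a-> p1
  p1 = (b.0)\{b} | 0 | ∅
Reachable graph of Q (2 states):
  q0 = (b.0 + 0)\{b} | (a.0 + (0 + 0)) | -a-> q1
  q1 = (b.0 + 0)\{b} | 0 | ∅
Bisimilarity quotient blocks:
  B0 = {p0, q0}
  B1 = {p1, q1}
p0 ∈ B0, q0 ∈ B0 → same block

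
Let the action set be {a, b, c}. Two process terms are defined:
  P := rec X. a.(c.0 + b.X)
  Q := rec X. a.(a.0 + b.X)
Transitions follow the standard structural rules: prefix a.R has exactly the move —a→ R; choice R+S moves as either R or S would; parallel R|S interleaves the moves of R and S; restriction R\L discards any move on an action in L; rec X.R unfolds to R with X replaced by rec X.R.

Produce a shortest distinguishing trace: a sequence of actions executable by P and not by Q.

P's transition system — 3 states:
  s0 = rec X. a.(c.0 + b.X) has moves —a→ s1
  s1 = c.0 + b.(rec X. a.(c.0 + b.X)) has moves —b→ s0, —c→ s2
  s2 = 0 has moves (no moves)
Q's transition system — 3 states:
  t0 = rec X. a.(a.0 + b.X) has moves —a→ t1
  t1 = a.0 + b.(rec X. a.(a.0 + b.X)) has moves —a→ t2, —b→ t0
  t2 = 0 has moves (no moves)
Trace ⟨ac⟩ through P, begin at {s0}:
  step 1 (a): {s1}
  step 2 (c): {s2}
  P completes σ.
Trace ⟨ac⟩ through Q, begin at {t0}:
  step 1 (a): {t1}
  step 2 (c): no successor for Q

ac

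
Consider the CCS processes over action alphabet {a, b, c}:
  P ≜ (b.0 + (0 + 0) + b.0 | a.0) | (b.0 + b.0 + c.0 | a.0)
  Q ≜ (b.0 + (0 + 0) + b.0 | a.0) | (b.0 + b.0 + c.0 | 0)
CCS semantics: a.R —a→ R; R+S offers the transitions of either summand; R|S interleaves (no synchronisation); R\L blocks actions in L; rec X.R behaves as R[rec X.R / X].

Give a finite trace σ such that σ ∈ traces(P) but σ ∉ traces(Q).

LTS(P): 25 reachable states
  m0 = (b.0 + (0 + 0) + b.0 | a.0) | (b.0 + b.0 + c.0 | a.0) has moves --a--▸ m1, --a--▸ m2, --b--▸ m3, --b--▸ m4, --b--▸ m5, --c--▸ m6
  m1 = (b.0 + (0 + 0) + b.0 | a.0) | (c.0 | 0) has moves --a--▸ m7, --b--▸ m8, --b--▸ m9, --c--▸ m10
  m2 = b.0 | 0 | (b.0 + b.0 + c.0 | a.0) has moves --a--▸ m7, --b--▸ m11, --b--▸ m12, --c--▸ m13
  m3 = (b.0 + (0 + 0) + b.0 | a.0) | 0 has moves --a--▸ m12, --b--▸ m14, --b--▸ m15
  m4 = 0 | (b.0 + b.0 + c.0 | a.0) has moves --a--▸ m8, --b--▸ m14, --c--▸ m16
  m5 = 0 | a.0 | (b.0 + b.0 + c.0 | a.0) has moves --a--▸ m11, --a--▸ m9, --b--▸ m15, --c--▸ m17
  m6 = (b.0 + (0 + 0) + b.0 | a.0) | (0 | a.0) has moves --a--▸ m10, --a--▸ m13, --b--▸ m16, --b--▸ m17
  m7 = b.0 | 0 | (c.0 | 0) has moves --b--▸ m18, --c--▸ m19
  m8 = 0 | (c.0 | 0) has moves --c--▸ m20
  m9 = 0 | a.0 | (c.0 | 0) has moves --a--▸ m18, --c--▸ m21
  m10 = (b.0 + (0 + 0) + b.0 | a.0) | (0 | 0) has moves --a--▸ m19, --b--▸ m20, --b--▸ m21
  m11 = 0 | 0 | (b.0 + b.0 + c.0 | a.0) has moves --a--▸ m18, --b--▸ m22, --c--▸ m23
  m12 = b.0 | 0 | 0 has moves --b--▸ m22
  m13 = b.0 | 0 | (0 | a.0) has moves --a--▸ m19, --b--▸ m23
  m14 = 0 | 0 has moves stopped
  m15 = 0 | a.0 | 0 has moves --a--▸ m22
  m16 = 0 | (0 | a.0) has moves --a--▸ m20
  m17 = 0 | a.0 | (0 | a.0) has moves --a--▸ m21, --a--▸ m23
  m18 = 0 | 0 | (c.0 | 0) has moves --c--▸ m24
  m19 = b.0 | 0 | (0 | 0) has moves --b--▸ m24
  m20 = 0 | (0 | 0) has moves stopped
  m21 = 0 | a.0 | (0 | 0) has moves --a--▸ m24
  m22 = 0 | 0 | 0 has moves stopped
  m23 = 0 | 0 | (0 | a.0) has moves --a--▸ m24
  m24 = 0 | 0 | (0 | 0) has moves stopped
LTS(Q): 15 reachable states
  n0 = (b.0 + (0 + 0) + b.0 | a.0) | (b.0 + b.0 + c.0 | 0) has moves --a--▸ n1, --b--▸ n2, --b--▸ n3, --b--▸ n4, --c--▸ n5
  n1 = b.0 | 0 | (b.0 + b.0 + c.0 | 0) has moves --b--▸ n6, --b--▸ n7, --c--▸ n8
  n2 = (b.0 + (0 + 0) + b.0 | a.0) | 0 has moves --a--▸ n7, --b--▸ n10, --b--▸ n9
  n3 = 0 | (b.0 + b.0 + c.0 | 0) has moves --b--▸ n9, --c--▸ n11
  n4 = 0 | a.0 | (b.0 + b.0 + c.0 | 0) has moves --a--▸ n6, --b--▸ n10, --c--▸ n12
  n5 = (b.0 + (0 + 0) + b.0 | a.0) | (0 | 0) has moves --a--▸ n8, --b--▸ n11, --b--▸ n12
  n6 = 0 | 0 | (b.0 + b.0 + c.0 | 0) has moves --b--▸ n13, --c--▸ n14
  n7 = b.0 | 0 | 0 has moves --b--▸ n13
  n8 = b.0 | 0 | (0 | 0) has moves --b--▸ n14
  n9 = 0 | 0 has moves stopped
  n10 = 0 | a.0 | 0 has moves --a--▸ n13
  n11 = 0 | (0 | 0) has moves stopped
  n12 = 0 | a.0 | (0 | 0) has moves --a--▸ n14
  n13 = 0 | 0 | 0 has moves stopped
  n14 = 0 | 0 | (0 | 0) has moves stopped
Executing aa from P (initial set {m0}):
  after a @ step 1: {m1, m2}
  after a @ step 2: {m7}
  P completes σ.
Executing aa from Q (initial set {n0}):
  after a @ step 1: {n1}
  after a @ step 2: ∅ (Q stuck)

aa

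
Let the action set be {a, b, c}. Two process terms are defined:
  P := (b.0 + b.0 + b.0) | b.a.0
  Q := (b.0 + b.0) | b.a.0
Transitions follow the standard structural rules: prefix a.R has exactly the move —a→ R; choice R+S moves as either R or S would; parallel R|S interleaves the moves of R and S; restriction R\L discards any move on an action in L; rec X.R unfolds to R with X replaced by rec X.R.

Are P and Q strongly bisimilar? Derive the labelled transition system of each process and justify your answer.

YES

P's transition system — 6 states:
  p0 = (b.0 + b.0 + b.0) | b.a.0 → -b-> p1, -b-> p2
  p1 = (b.0 + b.0 + b.0) | a.0 → -a-> p3, -b-> p4
  p2 = 0 | b.a.0 → -b-> p4
  p3 = (b.0 + b.0 + b.0) | 0 → -b-> p5
  p4 = 0 | a.0 → -a-> p5
  p5 = 0 | 0 → (no moves)
Q's transition system — 6 states:
  q0 = (b.0 + b.0) | b.a.0 → -b-> q1, -b-> q2
  q1 = (b.0 + b.0) | a.0 → -a-> q3, -b-> q4
  q2 = 0 | b.a.0 → -b-> q4
  q3 = (b.0 + b.0) | 0 → -b-> q5
  q4 = 0 | a.0 → -a-> q5
  q5 = 0 | 0 → (no moves)
Partition-refinement fixed point:
  B0 = {p0, q0}
  B1 = {p1, q1}
  B2 = {p3, q3}
  B3 = {p5, q5}
  B4 = {p4, q4}
  B5 = {p2, q2}
p0 ∈ B0, q0 ∈ B0 → same block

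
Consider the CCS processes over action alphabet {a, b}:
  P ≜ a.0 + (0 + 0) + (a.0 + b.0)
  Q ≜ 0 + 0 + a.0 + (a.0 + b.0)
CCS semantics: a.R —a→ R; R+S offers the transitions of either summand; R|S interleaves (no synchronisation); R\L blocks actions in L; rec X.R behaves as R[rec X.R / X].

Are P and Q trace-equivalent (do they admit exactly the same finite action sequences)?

Reachable graph of P (2 states):
  m0 = a.0 + (0 + 0) + (a.0 + b.0) → ··a··> m1, ··b··> m1
  m1 = 0 → deadlocked
Reachable graph of Q (2 states):
  n0 = 0 + 0 + a.0 + (a.0 + b.0) → ··a··> n1, ··b··> n1
  n1 = 0 → deadlocked
Coarsest stable partition (strong bisimilarity classes):
  B0 = {m0, n0}
  B1 = {m1, n1}
m0 ∈ B0, n0 ∈ B0 → same block
Bisimilar ⇒ trace-equivalent.

traces(P) = traces(Q)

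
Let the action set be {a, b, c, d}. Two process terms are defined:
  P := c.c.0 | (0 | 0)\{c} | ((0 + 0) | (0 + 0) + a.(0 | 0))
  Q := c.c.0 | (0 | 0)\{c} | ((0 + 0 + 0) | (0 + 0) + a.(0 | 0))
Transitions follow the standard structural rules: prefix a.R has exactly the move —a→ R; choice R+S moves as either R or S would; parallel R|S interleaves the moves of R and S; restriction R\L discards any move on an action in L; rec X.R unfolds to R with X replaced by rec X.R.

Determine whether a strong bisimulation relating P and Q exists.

bisimilar

Reachable graph of P (6 states):
  s0 = c.c.0 | (0 | 0)\{c} | ((0 + 0) | (0 + 0) + a.(0 | 0)) | ··a··> s1, ··c··> s2
  s1 = c.c.0 | (0 | 0)\{c} | (0 | 0) | ··c··> s3
  s2 = c.0 | (0 | 0)\{c} | ((0 + 0) | (0 + 0) + a.(0 | 0)) | ··a··> s3, ··c··> s4
  s3 = c.0 | (0 | 0)\{c} | (0 | 0) | ··c··> s5
  s4 = 0 | (0 | 0)\{c} | ((0 + 0) | (0 + 0) + a.(0 | 0)) | ··a··> s5
  s5 = 0 | (0 | 0)\{c} | (0 | 0) | ∅
Reachable graph of Q (6 states):
  t0 = c.c.0 | (0 | 0)\{c} | ((0 + 0 + 0) | (0 + 0) + a.(0 | 0)) | ··a··> t1, ··c··> t2
  t1 = c.c.0 | (0 | 0)\{c} | (0 | 0) | ··c··> t3
  t2 = c.0 | (0 | 0)\{c} | ((0 + 0 + 0) | (0 + 0) + a.(0 | 0)) | ··a··> t3, ··c··> t4
  t3 = c.0 | (0 | 0)\{c} | (0 | 0) | ··c··> t5
  t4 = 0 | (0 | 0)\{c} | ((0 + 0 + 0) | (0 + 0) + a.(0 | 0)) | ··a··> t5
  t5 = 0 | (0 | 0)\{c} | (0 | 0) | ∅
Partition-refinement fixed point:
  B0 = {s0, t0}
  B1 = {s1, t1}
  B2 = {s3, t3}
  B3 = {s5, t5}
  B4 = {s2, t2}
  B5 = {s4, t4}
s0 ∈ B0, t0 ∈ B0 → same block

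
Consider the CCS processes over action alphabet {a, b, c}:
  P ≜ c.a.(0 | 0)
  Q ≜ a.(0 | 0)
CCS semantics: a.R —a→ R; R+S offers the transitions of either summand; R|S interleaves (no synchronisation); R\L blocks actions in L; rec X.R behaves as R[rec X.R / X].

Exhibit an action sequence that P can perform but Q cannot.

P's transition system — 3 states:
  p0 = c.a.(0 | 0) :: =c=> p1
  p1 = a.(0 | 0) :: =a=> p2
  p2 = 0 | 0 :: ·
Q's transition system — 2 states:
  q0 = a.(0 | 0) :: =a=> q1
  q1 = 0 | 0 :: ·
Trace ⟨c⟩ through P, begin at {p0}:
  step 1 (c): {p1}
  P completes σ.
Trace ⟨c⟩ through Q, begin at {q0}:
  step 1 (c): no successor for Q

c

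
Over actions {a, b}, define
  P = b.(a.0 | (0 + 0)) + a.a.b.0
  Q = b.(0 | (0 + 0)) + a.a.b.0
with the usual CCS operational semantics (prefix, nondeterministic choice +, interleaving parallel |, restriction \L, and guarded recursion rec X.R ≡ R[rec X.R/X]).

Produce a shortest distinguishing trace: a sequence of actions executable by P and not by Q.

LTS(P): 6 reachable states
  p0 = b.(a.0 | (0 + 0)) + a.a.b.0 → --a--▸ p1, --b--▸ p2
  p1 = a.b.0 → --a--▸ p3
  p2 = a.0 | (0 + 0) → --a--▸ p4
  p3 = b.0 → --b--▸ p5
  p4 = 0 | (0 + 0) → ·
  p5 = 0 → ·
LTS(Q): 5 reachable states
  q0 = b.(0 | (0 + 0)) + a.a.b.0 → --a--▸ q1, --b--▸ q2
  q1 = a.b.0 → --a--▸ q3
  q2 = 0 | (0 + 0) → ·
  q3 = b.0 → --b--▸ q4
  q4 = 0 → ·
Executing ba from P (initial set {p0}):
  [1] b ⇒ {p2}
  [2] a ⇒ {p4}
  — P admits the full trace.
Executing ba from Q (initial set {q0}):
  [1] b ⇒ {q2}
  [2] a ⇒ ∅ (Q stuck)

ba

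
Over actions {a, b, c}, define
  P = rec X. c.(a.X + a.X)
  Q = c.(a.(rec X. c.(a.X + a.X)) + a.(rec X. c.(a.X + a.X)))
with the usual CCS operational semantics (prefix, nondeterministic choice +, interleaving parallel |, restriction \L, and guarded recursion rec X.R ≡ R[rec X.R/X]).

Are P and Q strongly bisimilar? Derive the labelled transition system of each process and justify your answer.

P's transition system — 2 states:
  m0 = rec X. c.(a.X + a.X) ⊢ =c=> m1
  m1 = a.(rec X. c.(a.X + a.X)) + a.(rec X. c.(a.X + a.X)) ⊢ =a=> m0
Q's transition system — 3 states:
  n0 = c.(a.(rec X. c.(a.X + a.X)) + a.(rec X. c.(a.X + a.X))) ⊢ =c=> n1
  n1 = a.(rec X. c.(a.X + a.X)) + a.(rec X. c.(a.X + a.X)) ⊢ =a=> n2
  n2 = rec X. c.(a.X + a.X) ⊢ =c=> n1
Bisimilarity quotient blocks:
  B0 = {m0, n0, n2}
  B1 = {m1, n1}
m0 ∈ B0, n0 ∈ B0 → same block

bisimilar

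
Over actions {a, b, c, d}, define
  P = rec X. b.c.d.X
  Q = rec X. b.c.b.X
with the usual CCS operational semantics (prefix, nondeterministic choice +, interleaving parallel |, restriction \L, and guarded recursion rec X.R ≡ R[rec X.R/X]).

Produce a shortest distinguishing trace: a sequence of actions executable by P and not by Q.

bcd

LTS(P): 3 reachable states
  u0 = rec X. b.c.d.X :: —b→ u1
  u1 = c.d.(rec X. b.c.d.X) :: —c→ u2
  u2 = d.(rec X. b.c.d.X) :: —d→ u0
LTS(Q): 3 reachable states
  v0 = rec X. b.c.b.X :: —b→ v1
  v1 = c.b.(rec X. b.c.b.X) :: —c→ v2
  v2 = b.(rec X. b.c.b.X) :: —b→ v0
Run σ = ⟨bcd⟩ on P: start {u0}
  [1] b ⇒ {u1}
  [2] c ⇒ {u2}
  [3] d ⇒ {u0}
  ✓ P
Run σ = ⟨bcd⟩ on Q: start {v0}
  [1] b ⇒ {v1}
  [2] c ⇒ {v2}
  [3] d ⇒ ∅ (Q stuck)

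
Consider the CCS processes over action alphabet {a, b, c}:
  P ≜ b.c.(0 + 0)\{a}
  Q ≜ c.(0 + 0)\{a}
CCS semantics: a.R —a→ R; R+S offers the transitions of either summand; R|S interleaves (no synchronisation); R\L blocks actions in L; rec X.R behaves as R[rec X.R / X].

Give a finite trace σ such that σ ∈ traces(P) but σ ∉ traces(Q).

Reachable graph of P (3 states):
  p0 = b.c.(0 + 0)\{a} ⊢ ··b··> p1
  p1 = c.(0 + 0)\{a} ⊢ ··c··> p2
  p2 = (0 + 0)\{a} ⊢ ∅
Reachable graph of Q (2 states):
  q0 = c.(0 + 0)\{a} ⊢ ··c··> q1
  q1 = (0 + 0)\{a} ⊢ ∅
Trace ⟨b⟩ through P, begin at {p0}:
  step 1 (b): {p1}
  ✓ P
Trace ⟨b⟩ through Q, begin at {q0}:
  step 1 (b): ∅ (Q stuck)

b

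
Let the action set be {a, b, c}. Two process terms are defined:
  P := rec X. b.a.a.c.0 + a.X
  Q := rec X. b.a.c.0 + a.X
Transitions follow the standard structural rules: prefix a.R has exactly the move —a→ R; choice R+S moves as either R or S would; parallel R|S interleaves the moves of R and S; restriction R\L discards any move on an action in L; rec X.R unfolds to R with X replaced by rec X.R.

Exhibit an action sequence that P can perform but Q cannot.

baa

P's transition system — 5 states:
  u0 = rec X. b.a.a.c.0 + a.X has moves =a=> u0, =b=> u1
  u1 = a.a.c.0 has moves =a=> u2
  u2 = a.c.0 has moves =a=> u3
  u3 = c.0 has moves =c=> u4
  u4 = 0 has moves stopped
Q's transition system — 4 states:
  v0 = rec X. b.a.c.0 + a.X has moves =a=> v0, =b=> v1
  v1 = a.c.0 has moves =a=> v2
  v2 = c.0 has moves =c=> v3
  v3 = 0 has moves stopped
Trace ⟨baa⟩ through P, begin at {u0}:
  [1] b ⇒ {u1}
  [2] a ⇒ {u2}
  [3] a ⇒ {u3}
  P completes σ.
Trace ⟨baa⟩ through Q, begin at {v0}:
  [1] b ⇒ {v1}
  [2] a ⇒ {v2}
  [3] a ⇒ ∅ (Q stuck)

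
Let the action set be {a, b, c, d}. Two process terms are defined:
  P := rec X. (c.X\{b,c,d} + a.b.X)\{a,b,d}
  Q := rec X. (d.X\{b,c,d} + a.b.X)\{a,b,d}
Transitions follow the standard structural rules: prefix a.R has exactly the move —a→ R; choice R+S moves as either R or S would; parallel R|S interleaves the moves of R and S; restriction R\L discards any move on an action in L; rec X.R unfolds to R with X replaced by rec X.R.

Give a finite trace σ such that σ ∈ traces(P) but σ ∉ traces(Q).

P's transition system — 2 states:
  u0 = rec X. (c.X\{b,c,d} + a.b.X)\{a,b,d} :: =c=> u1
  u1 = (rec X. (c.X\{b,c,d} + a.b.X)\{a,b,d})\{b,c,d}\{a,b,d} :: stopped
Q's transition system — 1 states:
  v0 = rec X. (d.X\{b,c,d} + a.b.X)\{a,b,d} :: stopped
Executing c from P (initial set {u0}):
  [1] c ⇒ {u1}
  — P admits the full trace.
Executing c from Q (initial set {v0}):
  [1] c ⇒ ∅ (Q stuck)

c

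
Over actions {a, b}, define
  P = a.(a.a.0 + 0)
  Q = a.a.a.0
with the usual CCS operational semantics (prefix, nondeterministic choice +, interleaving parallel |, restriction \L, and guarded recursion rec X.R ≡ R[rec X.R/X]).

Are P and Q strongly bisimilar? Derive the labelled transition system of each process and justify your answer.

P's transition system — 4 states:
  m0 = a.(a.a.0 + 0) ⊢ ··a··> m1
  m1 = a.a.0 + 0 ⊢ ··a··> m2
  m2 = a.0 ⊢ ··a··> m3
  m3 = 0 ⊢ stopped
Q's transition system — 4 states:
  n0 = a.a.a.0 ⊢ ··a··> n1
  n1 = a.a.0 ⊢ ··a··> n2
  n2 = a.0 ⊢ ··a··> n3
  n3 = 0 ⊢ stopped
Coarsest stable partition (strong bisimilarity classes):
  B0 = {m0, n0}
  B1 = {m1, n1}
  B2 = {m2, n2}
  B3 = {m3, n3}
m0 ∈ B0, n0 ∈ B0 → same block

P ~ Q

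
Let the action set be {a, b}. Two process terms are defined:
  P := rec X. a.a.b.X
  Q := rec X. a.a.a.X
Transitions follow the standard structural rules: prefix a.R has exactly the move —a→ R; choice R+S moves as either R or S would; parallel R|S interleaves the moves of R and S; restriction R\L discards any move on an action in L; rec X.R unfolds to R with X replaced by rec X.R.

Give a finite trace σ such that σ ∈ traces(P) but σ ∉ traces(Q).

LTS(P): 3 reachable states
  s0 = rec X. a.a.b.X ⊢ =a=> s1
  s1 = a.b.(rec X. a.a.b.X) ⊢ =a=> s2
  s2 = b.(rec X. a.a.b.X) ⊢ =b=> s0
LTS(Q): 3 reachable states
  t0 = rec X. a.a.a.X ⊢ =a=> t1
  t1 = a.a.(rec X. a.a.a.X) ⊢ =a=> t2
  t2 = a.(rec X. a.a.a.X) ⊢ =a=> t0
Executing aab from P (initial set {s0}):
  after a @ step 1: {s1}
  after a @ step 2: {s2}
  after b @ step 3: {s0}
  — P admits the full trace.
Executing aab from Q (initial set {t0}):
  after a @ step 1: {t1}
  after a @ step 2: {t2}
  after b @ step 3: no successor for Q

aab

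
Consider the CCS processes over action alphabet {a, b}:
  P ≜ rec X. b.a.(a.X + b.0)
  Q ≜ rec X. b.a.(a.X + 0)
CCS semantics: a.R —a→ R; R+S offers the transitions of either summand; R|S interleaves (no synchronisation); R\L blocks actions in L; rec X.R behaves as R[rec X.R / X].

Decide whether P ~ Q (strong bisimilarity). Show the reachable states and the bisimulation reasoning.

not bisimilar

Reachable graph of P (4 states):
  p0 = rec X. b.a.(a.X + b.0) | ··b··> p1
  p1 = a.(a.(rec X. b.a.(a.X + b.0)) + b.0) | ··a··> p2
  p2 = a.(rec X. b.a.(a.X + b.0)) + b.0 | ··a··> p0, ··b··> p3
  p3 = 0 | ·
Reachable graph of Q (3 states):
  q0 = rec X. b.a.(a.X + 0) | ··b··> q1
  q1 = a.(a.(rec X. b.a.(a.X + 0)) + 0) | ··a··> q2
  q2 = a.(rec X. b.a.(a.X + 0)) + 0 | ··a··> q0
Bisimilarity quotient blocks:
  B0 = {p0}
  B1 = {p1}
  B2 = {p2}
  B3 = {p3}
  B4 = {q0}
  B5 = {q1}
  B6 = {q2}
p0 ∈ B0, q0 ∈ B4 → different blocks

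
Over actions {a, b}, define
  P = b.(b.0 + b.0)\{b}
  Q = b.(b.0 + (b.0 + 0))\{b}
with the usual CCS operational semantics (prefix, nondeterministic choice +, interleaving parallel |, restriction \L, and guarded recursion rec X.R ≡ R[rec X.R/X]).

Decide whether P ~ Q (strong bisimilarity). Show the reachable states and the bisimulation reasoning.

bisimilar

LTS(P): 2 reachable states
  m0 = b.(b.0 + b.0)\{b} :: --b--▸ m1
  m1 = (b.0 + b.0)\{b} :: ∅
LTS(Q): 2 reachable states
  n0 = b.(b.0 + (b.0 + 0))\{b} :: --b--▸ n1
  n1 = (b.0 + (b.0 + 0))\{b} :: ∅
Coarsest stable partition (strong bisimilarity classes):
  B0 = {m0, n0}
  B1 = {m1, n1}
m0 ∈ B0, n0 ∈ B0 → same block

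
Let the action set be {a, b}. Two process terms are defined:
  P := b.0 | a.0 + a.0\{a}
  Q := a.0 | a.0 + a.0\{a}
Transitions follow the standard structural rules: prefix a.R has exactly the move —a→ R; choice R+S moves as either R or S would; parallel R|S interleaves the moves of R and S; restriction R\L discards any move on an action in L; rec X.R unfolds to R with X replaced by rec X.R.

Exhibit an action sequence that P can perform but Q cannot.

b

P's transition system — 5 states:
  u0 = b.0 | a.0 + a.0\{a} → =a=> u1, =a=> u2, =b=> u3
  u1 = 0\{a} → ·
  u2 = b.0 | 0 → =b=> u4
  u3 = 0 | a.0 → =a=> u4
  u4 = 0 | 0 → ·
Q's transition system — 5 states:
  v0 = a.0 | a.0 + a.0\{a} → =a=> v1, =a=> v2, =a=> v3
  v1 = 0 | a.0 → =a=> v4
  v2 = 0\{a} → ·
  v3 = a.0 | 0 → =a=> v4
  v4 = 0 | 0 → ·
Executing b from P (initial set {u0}):
  [1] b ⇒ {u3}
  — P admits the full trace.
Executing b from Q (initial set {v0}):
  [1] b ⇒ ∅ (Q stuck)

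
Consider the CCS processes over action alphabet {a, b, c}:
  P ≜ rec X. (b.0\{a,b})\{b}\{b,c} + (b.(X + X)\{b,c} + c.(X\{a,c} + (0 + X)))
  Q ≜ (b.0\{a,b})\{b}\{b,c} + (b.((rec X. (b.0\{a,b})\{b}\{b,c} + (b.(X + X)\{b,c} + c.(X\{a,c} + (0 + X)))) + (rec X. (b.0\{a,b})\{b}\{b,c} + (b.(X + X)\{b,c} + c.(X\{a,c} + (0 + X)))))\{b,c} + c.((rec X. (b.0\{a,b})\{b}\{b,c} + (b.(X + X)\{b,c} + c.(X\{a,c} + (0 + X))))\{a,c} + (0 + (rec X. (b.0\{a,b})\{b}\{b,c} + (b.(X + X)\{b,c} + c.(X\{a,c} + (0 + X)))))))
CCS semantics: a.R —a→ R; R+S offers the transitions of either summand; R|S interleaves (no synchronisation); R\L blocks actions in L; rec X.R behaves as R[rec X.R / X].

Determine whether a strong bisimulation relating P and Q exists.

Reachable graph of P (4 states):
  p0 = rec X. (b.0\{a,b})\{b}\{b,c} + (b.(X + X)\{b,c} + c.(X\{a,c} + (0 + X))) → --b--▸ p1, --c--▸ p2
  p1 = ((rec X. (b.0\{a,b})\{b}\{b,c} + (b.(X + X)\{b,c} + c.(X\{a,c} + (0 + X)))) + (rec X. (b.0\{a,b})\{b}\{b,c} + (b.(X + X)\{b,c} + c.(X\{a,c} + (0 + X)))))\{b,c} → ∅
  p2 = (rec X. (b.0\{a,b})\{b}\{b,c} + (b.(X + X)\{b,c} + c.(X\{a,c} + (0 + X))))\{a,c} + (0 + (rec X. (b.0\{a,b})\{b}\{b,c} + (b.(X + X)\{b,c} + c.(X\{a,c} + (0 + X))))) → --b--▸ p1, --b--▸ p3, --c--▸ p2
  p3 = ((rec X. (b.0\{a,b})\{b}\{b,c} + (b.(X + X)\{b,c} + c.(X\{a,c} + (0 + X)))) + (rec X. (b.0\{a,b})\{b}\{b,c} + (b.(X + X)\{b,c} + c.(X\{a,c} + (0 + X)))))\{b,c}\{a,c} → ∅
Reachable graph of Q (4 states):
  q0 = (b.0\{a,b})\{b}\{b,c} + (b.((rec X. (b.0\{a,b})\{b}\{b,c} + (b.(X + X)\{b,c} + c.(X\{a,c} + (0 + X)))) + (rec X. (b.0\{a,b})\{b}\{b,c} + (b.(X + X)\{b,c} + c.(X\{a,c} + (0 + X)))))\{b,c} + c.((rec X. (b.0\{a,b})\{b}\{b,c} + (b.(X + X)\{b,c} + c.(X\{a,c} + (0 + X))))\{a,c} + (0 + (rec X. (b.0\{a,b})\{b}\{b,c} + (b.(X + X)\{b,c} + c.(X\{a,c} + (0 + X))))))) → --b--▸ q1, --c--▸ q2
  q1 = ((rec X. (b.0\{a,b})\{b}\{b,c} + (b.(X + X)\{b,c} + c.(X\{a,c} + (0 + X)))) + (rec X. (b.0\{a,b})\{b}\{b,c} + (b.(X + X)\{b,c} + c.(X\{a,c} + (0 + X)))))\{b,c} → ∅
  q2 = (rec X. (b.0\{a,b})\{b}\{b,c} + (b.(X + X)\{b,c} + c.(X\{a,c} + (0 + X))))\{a,c} + (0 + (rec X. (b.0\{a,b})\{b}\{b,c} + (b.(X + X)\{b,c} + c.(X\{a,c} + (0 + X))))) → --b--▸ q1, --b--▸ q3, --c--▸ q2
  q3 = ((rec X. (b.0\{a,b})\{b}\{b,c} + (b.(X + X)\{b,c} + c.(X\{a,c} + (0 + X)))) + (rec X. (b.0\{a,b})\{b}\{b,c} + (b.(X + X)\{b,c} + c.(X\{a,c} + (0 + X)))))\{b,c}\{a,c} → ∅
Coarsest stable partition (strong bisimilarity classes):
  B0 = {p0, p2, q0, q2}
  B1 = {p1, p3, q1, q3}
p0 ∈ B0, q0 ∈ B0 → same block

YES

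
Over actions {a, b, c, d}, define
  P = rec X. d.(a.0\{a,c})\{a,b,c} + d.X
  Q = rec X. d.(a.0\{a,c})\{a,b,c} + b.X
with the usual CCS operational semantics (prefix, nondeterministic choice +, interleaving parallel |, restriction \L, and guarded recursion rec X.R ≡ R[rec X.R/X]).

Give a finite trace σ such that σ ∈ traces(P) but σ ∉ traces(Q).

P's transition system — 2 states:
  u0 = rec X. d.(a.0\{a,c})\{a,b,c} + d.X | —d→ u0, —d→ u1
  u1 = (a.0\{a,c})\{a,b,c} | deadlocked
Q's transition system — 2 states:
  v0 = rec X. d.(a.0\{a,c})\{a,b,c} + b.X | —b→ v0, —d→ v1
  v1 = (a.0\{a,c})\{a,b,c} | deadlocked
Executing dd from P (initial set {u0}):
  after d @ step 1: {u0, u1}
  after d @ step 2: {u0, u1}
  P completes σ.
Executing dd from Q (initial set {v0}):
  after d @ step 1: {v1}
  after d @ step 2: ∅ (Q stuck)

dd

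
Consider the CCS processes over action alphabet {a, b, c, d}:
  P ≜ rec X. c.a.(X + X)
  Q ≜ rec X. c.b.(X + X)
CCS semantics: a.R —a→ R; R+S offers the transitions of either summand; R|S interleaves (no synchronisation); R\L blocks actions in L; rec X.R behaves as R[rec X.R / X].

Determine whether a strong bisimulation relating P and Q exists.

P ≁ Q

P's transition system — 3 states:
  u0 = rec X. c.a.(X + X) :: ··c··> u1
  u1 = a.((rec X. c.a.(X + X)) + (rec X. c.a.(X + X))) :: ··a··> u2
  u2 = (rec X. c.a.(X + X)) + (rec X. c.a.(X + X)) :: ··c··> u1
Q's transition system — 3 states:
  v0 = rec X. c.b.(X + X) :: ··c··> v1
  v1 = b.((rec X. c.b.(X + X)) + (rec X. c.b.(X + X))) :: ··b··> v2
  v2 = (rec X. c.b.(X + X)) + (rec X. c.b.(X + X)) :: ··c··> v1
Partition-refinement fixed point:
  B0 = {u0, u2}
  B1 = {u1}
  B2 = {v0, v2}
  B3 = {v1}
u0 ∈ B0, v0 ∈ B2 → different blocks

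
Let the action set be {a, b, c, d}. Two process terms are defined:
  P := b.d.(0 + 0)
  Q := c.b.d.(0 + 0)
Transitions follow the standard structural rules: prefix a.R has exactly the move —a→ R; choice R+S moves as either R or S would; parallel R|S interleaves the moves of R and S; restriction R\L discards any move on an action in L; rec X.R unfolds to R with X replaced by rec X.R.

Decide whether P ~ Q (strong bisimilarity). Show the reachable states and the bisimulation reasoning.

not bisimilar

Reachable graph of P (3 states):
  s0 = b.d.(0 + 0) has moves -b-> s1
  s1 = d.(0 + 0) has moves -d-> s2
  s2 = 0 + 0 has moves ·
Reachable graph of Q (4 states):
  t0 = c.b.d.(0 + 0) has moves -c-> t1
  t1 = b.d.(0 + 0) has moves -b-> t2
  t2 = d.(0 + 0) has moves -d-> t3
  t3 = 0 + 0 has moves ·
Coarsest stable partition (strong bisimilarity classes):
  B0 = {s0, t1}
  B1 = {s1, t2}
  B2 = {s2, t3}
  B3 = {t0}
s0 ∈ B0, t0 ∈ B3 → different blocks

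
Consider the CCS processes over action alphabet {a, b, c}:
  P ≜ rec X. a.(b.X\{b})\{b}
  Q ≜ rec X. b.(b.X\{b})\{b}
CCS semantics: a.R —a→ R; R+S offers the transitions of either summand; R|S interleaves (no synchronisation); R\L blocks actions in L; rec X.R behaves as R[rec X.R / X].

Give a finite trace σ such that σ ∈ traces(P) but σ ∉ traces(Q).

a

Reachable graph of P (2 states):
  s0 = rec X. a.(b.X\{b})\{b} has moves =a=> s1
  s1 = (b.(rec X. a.(b.X\{b})\{b})\{b})\{b} has moves stopped
Reachable graph of Q (2 states):
  t0 = rec X. b.(b.X\{b})\{b} has moves =b=> t1
  t1 = (b.(rec X. b.(b.X\{b})\{b})\{b})\{b} has moves stopped
Executing a from P (initial set {s0}):
  [1] a ⇒ {s1}
  ✓ P
Executing a from Q (initial set {t0}):
  [1] a ⇒ ∅  — Q cannot continue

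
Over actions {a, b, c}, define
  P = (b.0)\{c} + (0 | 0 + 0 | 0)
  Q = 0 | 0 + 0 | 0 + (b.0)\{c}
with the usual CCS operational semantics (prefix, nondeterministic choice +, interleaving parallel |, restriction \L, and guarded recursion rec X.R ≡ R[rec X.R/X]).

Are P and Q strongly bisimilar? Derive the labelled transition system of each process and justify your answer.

YES

Reachable graph of P (2 states):
  p0 = (b.0)\{c} + (0 | 0 + 0 | 0) :: --b--▸ p1
  p1 = 0\{c} :: ·
Reachable graph of Q (2 states):
  q0 = 0 | 0 + 0 | 0 + (b.0)\{c} :: --b--▸ q1
  q1 = 0\{c} :: ·
Partition-refinement fixed point:
  B0 = {p0, q0}
  B1 = {p1, q1}
p0 ∈ B0, q0 ∈ B0 → same block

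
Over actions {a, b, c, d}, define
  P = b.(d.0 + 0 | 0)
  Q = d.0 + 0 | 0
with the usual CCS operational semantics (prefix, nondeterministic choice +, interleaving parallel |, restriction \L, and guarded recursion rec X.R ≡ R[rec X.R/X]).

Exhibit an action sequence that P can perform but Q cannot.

Reachable graph of P (3 states):
  s0 = b.(d.0 + 0 | 0) :: —b→ s1
  s1 = d.0 + 0 | 0 :: —d→ s2
  s2 = 0 :: deadlocked
Reachable graph of Q (2 states):
  t0 = d.0 + 0 | 0 :: —d→ t1
  t1 = 0 :: deadlocked
Executing b from P (initial set {s0}):
  [1] b ⇒ {s1}
  ✓ P
Executing b from Q (initial set {t0}):
  [1] b ⇒ no successor for Q

b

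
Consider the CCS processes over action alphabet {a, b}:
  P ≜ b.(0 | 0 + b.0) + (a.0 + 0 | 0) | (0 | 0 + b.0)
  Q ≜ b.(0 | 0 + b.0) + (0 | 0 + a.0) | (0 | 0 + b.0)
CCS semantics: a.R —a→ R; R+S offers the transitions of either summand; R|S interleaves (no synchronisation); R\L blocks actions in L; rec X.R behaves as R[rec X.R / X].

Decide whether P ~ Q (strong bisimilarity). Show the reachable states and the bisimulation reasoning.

bisimilar

Reachable graph of P (6 states):
  m0 = b.(0 | 0 + b.0) + (a.0 + 0 | 0) | (0 | 0 + b.0) | -a-> m1, -b-> m2, -b-> m3
  m1 = 0 | (0 | 0 + b.0) | -b-> m4
  m2 = (a.0 + 0 | 0) | 0 | -a-> m4
  m3 = 0 | 0 + b.0 | -b-> m5
  m4 = 0 | 0 | ·
  m5 = 0 | ·
Reachable graph of Q (6 states):
  n0 = b.(0 | 0 + b.0) + (0 | 0 + a.0) | (0 | 0 + b.0) | -a-> n1, -b-> n2, -b-> n3
  n1 = 0 | (0 | 0 + b.0) | -b-> n4
  n2 = (0 | 0 + a.0) | 0 | -a-> n4
  n3 = 0 | 0 + b.0 | -b-> n5
  n4 = 0 | 0 | ·
  n5 = 0 | ·
Coarsest stable partition (strong bisimilarity classes):
  B0 = {m0, n0}
  B1 = {m1, m3, n1, n3}
  B2 = {m4, m5, n4, n5}
  B3 = {m2, n2}
m0 ∈ B0, n0 ∈ B0 → same block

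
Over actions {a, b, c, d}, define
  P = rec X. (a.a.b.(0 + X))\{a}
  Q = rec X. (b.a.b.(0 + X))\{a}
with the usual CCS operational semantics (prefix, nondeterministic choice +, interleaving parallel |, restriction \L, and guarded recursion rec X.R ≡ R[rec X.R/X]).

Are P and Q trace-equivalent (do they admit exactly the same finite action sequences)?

trace-distinct — witness ⟨b⟩

P's transition system — 1 states:
  s0 = rec X. (a.a.b.(0 + X))\{a} :: stopped
Q's transition system — 2 states:
  t0 = rec X. (b.a.b.(0 + X))\{a} :: —b→ t1
  t1 = (a.b.(0 + (rec X. (b.a.b.(0 + X))\{a})))\{a} :: stopped
Executing b from Q (initial set {t0}):
  after b @ step 1: {t1}
  — Q admits the full trace.
Executing b from P (initial set {s0}):
  after b @ step 1: ∅ (P stuck)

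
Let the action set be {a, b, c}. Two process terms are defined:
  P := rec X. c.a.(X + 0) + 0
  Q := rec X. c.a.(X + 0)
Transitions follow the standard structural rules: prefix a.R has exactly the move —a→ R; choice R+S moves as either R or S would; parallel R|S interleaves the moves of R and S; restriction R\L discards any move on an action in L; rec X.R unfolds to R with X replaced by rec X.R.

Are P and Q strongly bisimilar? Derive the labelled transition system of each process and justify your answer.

P's transition system — 3 states:
  u0 = rec X. c.a.(X + 0) + 0 :: =c=> u1
  u1 = a.((rec X. c.a.(X + 0) + 0) + 0) :: =a=> u2
  u2 = (rec X. c.a.(X + 0) + 0) + 0 :: =c=> u1
Q's transition system — 3 states:
  v0 = rec X. c.a.(X + 0) :: =c=> v1
  v1 = a.((rec X. c.a.(X + 0)) + 0) :: =a=> v2
  v2 = (rec X. c.a.(X + 0)) + 0 :: =c=> v1
Coarsest stable partition (strong bisimilarity classes):
  B0 = {u0, u2, v0, v2}
  B1 = {u1, v1}
u0 ∈ B0, v0 ∈ B0 → same block

P ~ Q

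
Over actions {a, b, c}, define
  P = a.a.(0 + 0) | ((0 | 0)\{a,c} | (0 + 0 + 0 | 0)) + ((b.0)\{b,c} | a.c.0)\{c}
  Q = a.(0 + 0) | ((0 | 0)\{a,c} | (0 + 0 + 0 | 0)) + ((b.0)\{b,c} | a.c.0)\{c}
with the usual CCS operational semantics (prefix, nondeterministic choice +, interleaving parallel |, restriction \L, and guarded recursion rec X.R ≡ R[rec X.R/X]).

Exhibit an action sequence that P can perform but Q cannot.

Reachable graph of P (4 states):
  m0 = a.a.(0 + 0) | ((0 | 0)\{a,c} | (0 + 0 + 0 | 0)) + ((b.0)\{b,c} | a.c.0)\{c} has moves ··a··> m1, ··a··> m2
  m1 = ((b.0)\{b,c} | c.0)\{c} has moves ·
  m2 = a.(0 + 0) | ((0 | 0)\{a,c} | (0 + 0 + 0 | 0)) has moves ··a··> m3
  m3 = (0 + 0) | ((0 | 0)\{a,c} | (0 + 0 + 0 | 0)) has moves ·
Reachable graph of Q (3 states):
  n0 = a.(0 + 0) | ((0 | 0)\{a,c} | (0 + 0 + 0 | 0)) + ((b.0)\{b,c} | a.c.0)\{c} has moves ··a··> n1, ··a··> n2
  n1 = ((b.0)\{b,c} | c.0)\{c} has moves ·
  n2 = (0 + 0) | ((0 | 0)\{a,c} | (0 + 0 + 0 | 0)) has moves ·
Trace ⟨aa⟩ through P, begin at {m0}:
  step 1 (a): {m1, m2}
  step 2 (a): {m3}
  — P admits the full trace.
Trace ⟨aa⟩ through Q, begin at {n0}:
  step 1 (a): {n1, n2}
  step 2 (a): no successor for Q

aa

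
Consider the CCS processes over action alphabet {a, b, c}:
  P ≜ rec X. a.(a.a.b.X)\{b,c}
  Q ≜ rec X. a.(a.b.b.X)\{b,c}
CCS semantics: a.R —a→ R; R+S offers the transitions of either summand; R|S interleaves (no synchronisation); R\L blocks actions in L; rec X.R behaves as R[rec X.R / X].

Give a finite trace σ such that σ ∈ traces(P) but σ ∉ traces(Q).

P's transition system — 4 states:
  s0 = rec X. a.(a.a.b.X)\{b,c} has moves =a=> s1
  s1 = (a.a.b.(rec X. a.(a.a.b.X)\{b,c}))\{b,c} has moves =a=> s2
  s2 = (a.b.(rec X. a.(a.a.b.X)\{b,c}))\{b,c} has moves =a=> s3
  s3 = (b.(rec X. a.(a.a.b.X)\{b,c}))\{b,c} has moves ∅
Q's transition system — 3 states:
  t0 = rec X. a.(a.b.b.X)\{b,c} has moves =a=> t1
  t1 = (a.b.b.(rec X. a.(a.b.b.X)\{b,c}))\{b,c} has moves =a=> t2
  t2 = (b.b.(rec X. a.(a.b.b.X)\{b,c}))\{b,c} has moves ∅
Trace ⟨aaa⟩ through P, begin at {s0}:
  [1] a ⇒ {s1}
  [2] a ⇒ {s2}
  [3] a ⇒ {s3}
  — P admits the full trace.
Trace ⟨aaa⟩ through Q, begin at {t0}:
  [1] a ⇒ {t1}
  [2] a ⇒ {t2}
  [3] a ⇒ ∅ (Q stuck)

aaa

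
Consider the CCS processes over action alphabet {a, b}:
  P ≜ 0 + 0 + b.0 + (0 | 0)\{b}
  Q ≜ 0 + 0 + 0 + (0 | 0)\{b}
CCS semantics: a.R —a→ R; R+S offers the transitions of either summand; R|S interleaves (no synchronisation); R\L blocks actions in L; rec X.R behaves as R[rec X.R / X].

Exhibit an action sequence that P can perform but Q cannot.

b

Reachable graph of P (2 states):
  m0 = 0 + 0 + b.0 + (0 | 0)\{b} :: —b→ m1
  m1 = 0 :: deadlocked
Reachable graph of Q (1 states):
  n0 = 0 + 0 + 0 + (0 | 0)\{b} :: deadlocked
Trace ⟨b⟩ through P, begin at {m0}:
  [1] b ⇒ {m1}
  ✓ P
Trace ⟨b⟩ through Q, begin at {n0}:
  [1] b ⇒ ∅  — Q cannot continue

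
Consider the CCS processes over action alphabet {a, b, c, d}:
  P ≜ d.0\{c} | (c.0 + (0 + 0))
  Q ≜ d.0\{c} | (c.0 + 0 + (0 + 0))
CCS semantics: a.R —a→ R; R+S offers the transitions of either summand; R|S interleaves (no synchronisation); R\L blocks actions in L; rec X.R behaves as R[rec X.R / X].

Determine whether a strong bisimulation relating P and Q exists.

P ~ Q

LTS(P): 4 reachable states
  s0 = d.0\{c} | (c.0 + (0 + 0)) has moves -c-> s1, -d-> s2
  s1 = d.0\{c} | 0 has moves -d-> s3
  s2 = 0\{c} | (c.0 + (0 + 0)) has moves -c-> s3
  s3 = 0\{c} | 0 has moves deadlocked
LTS(Q): 4 reachable states
  t0 = d.0\{c} | (c.0 + 0 + (0 + 0)) has moves -c-> t1, -d-> t2
  t1 = d.0\{c} | 0 has moves -d-> t3
  t2 = 0\{c} | (c.0 + 0 + (0 + 0)) has moves -c-> t3
  t3 = 0\{c} | 0 has moves deadlocked
Bisimilarity quotient blocks:
  B0 = {s0, t0}
  B1 = {s1, t1}
  B2 = {s3, t3}
  B3 = {s2, t2}
s0 ∈ B0, t0 ∈ B0 → same block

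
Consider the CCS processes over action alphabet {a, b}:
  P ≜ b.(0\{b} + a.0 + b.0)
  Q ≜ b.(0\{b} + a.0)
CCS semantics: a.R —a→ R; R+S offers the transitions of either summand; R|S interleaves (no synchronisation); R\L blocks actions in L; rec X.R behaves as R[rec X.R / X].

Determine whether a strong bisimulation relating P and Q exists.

NO

LTS(P): 3 reachable states
  m0 = b.(0\{b} + a.0 + b.0) | -b-> m1
  m1 = 0\{b} + a.0 + b.0 | -a-> m2, -b-> m2
  m2 = 0 | deadlocked
LTS(Q): 3 reachable states
  n0 = b.(0\{b} + a.0) | -b-> n1
  n1 = 0\{b} + a.0 | -a-> n2
  n2 = 0 | deadlocked
Coarsest stable partition (strong bisimilarity classes):
  B0 = {m0}
  B1 = {m1}
  B2 = {m2, n2}
  B3 = {n0}
  B4 = {n1}
m0 ∈ B0, n0 ∈ B3 → different blocks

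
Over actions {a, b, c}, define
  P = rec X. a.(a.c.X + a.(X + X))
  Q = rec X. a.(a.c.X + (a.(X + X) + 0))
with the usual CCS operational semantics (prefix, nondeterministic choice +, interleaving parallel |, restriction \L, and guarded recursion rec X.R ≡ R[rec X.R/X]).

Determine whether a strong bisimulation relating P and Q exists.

YES

P's transition system — 4 states:
  p0 = rec X. a.(a.c.X + a.(X + X)) | ··a··> p1
  p1 = a.c.(rec X. a.(a.c.X + a.(X + X))) + a.((rec X. a.(a.c.X + a.(X + X))) + (rec X. a.(a.c.X + a.(X + X)))) | ··a··> p2, ··a··> p3
  p2 = (rec X. a.(a.c.X + a.(X + X))) + (rec X. a.(a.c.X + a.(X + X))) | ··a··> p1
  p3 = c.(rec X. a.(a.c.X + a.(X + X))) | ··c··> p0
Q's transition system — 4 states:
  q0 = rec X. a.(a.c.X + (a.(X + X) + 0)) | ··a··> q1
  q1 = a.c.(rec X. a.(a.c.X + (a.(X + X) + 0))) + (a.((rec X. a.(a.c.X + (a.(X + X) + 0))) + (rec X. a.(a.c.X + (a.(X + X) + 0)))) + 0) | ··a··> q2, ··a··> q3
  q2 = (rec X. a.(a.c.X + (a.(X + X) + 0))) + (rec X. a.(a.c.X + (a.(X + X) + 0))) | ··a··> q1
  q3 = c.(rec X. a.(a.c.X + (a.(X + X) + 0))) | ··c··> q0
Partition-refinement fixed point:
  B0 = {p0, p2, q0, q2}
  B1 = {p1, q1}
  B2 = {p3, q3}
p0 ∈ B0, q0 ∈ B0 → same block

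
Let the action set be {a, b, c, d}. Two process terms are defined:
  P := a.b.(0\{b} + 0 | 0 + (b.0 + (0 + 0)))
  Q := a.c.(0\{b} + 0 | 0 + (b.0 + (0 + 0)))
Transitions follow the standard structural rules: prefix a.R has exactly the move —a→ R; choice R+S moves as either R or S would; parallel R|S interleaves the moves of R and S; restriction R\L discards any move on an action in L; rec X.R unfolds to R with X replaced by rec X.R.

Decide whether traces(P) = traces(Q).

P's transition system — 4 states:
  m0 = a.b.(0\{b} + 0 | 0 + (b.0 + (0 + 0))) → —a→ m1
  m1 = b.(0\{b} + 0 | 0 + (b.0 + (0 + 0))) → —b→ m2
  m2 = 0\{b} + 0 | 0 + (b.0 + (0 + 0)) → —b→ m3
  m3 = 0 → deadlocked
Q's transition system — 4 states:
  n0 = a.c.(0\{b} + 0 | 0 + (b.0 + (0 + 0))) → —a→ n1
  n1 = c.(0\{b} + 0 | 0 + (b.0 + (0 + 0))) → —c→ n2
  n2 = 0\{b} + 0 | 0 + (b.0 + (0 + 0)) → —b→ n3
  n3 = 0 → deadlocked
Run σ = ⟨ab⟩ on P: start {m0}
  after a @ step 1: {m1}
  after b @ step 2: {m2}
  — P admits the full trace.
Run σ = ⟨ab⟩ on Q: start {n0}
  after a @ step 1: {n1}
  after b @ step 2: no successor for Q

traces(P) ≠ traces(Q) — witness ⟨ab⟩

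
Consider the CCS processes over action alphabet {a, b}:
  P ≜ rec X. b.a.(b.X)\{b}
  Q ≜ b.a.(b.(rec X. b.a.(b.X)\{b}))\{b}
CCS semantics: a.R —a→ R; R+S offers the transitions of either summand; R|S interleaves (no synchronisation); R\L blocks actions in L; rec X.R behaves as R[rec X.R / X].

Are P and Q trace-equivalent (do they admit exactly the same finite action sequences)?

trace-equivalent

LTS(P): 3 reachable states
  m0 = rec X. b.a.(b.X)\{b} has moves =b=> m1
  m1 = a.(b.(rec X. b.a.(b.X)\{b}))\{b} has moves =a=> m2
  m2 = (b.(rec X. b.a.(b.X)\{b}))\{b} has moves ·
LTS(Q): 3 reachable states
  n0 = b.a.(b.(rec X. b.a.(b.X)\{b}))\{b} has moves =b=> n1
  n1 = a.(b.(rec X. b.a.(b.X)\{b}))\{b} has moves =a=> n2
  n2 = (b.(rec X. b.a.(b.X)\{b}))\{b} has moves ·
Coarsest stable partition (strong bisimilarity classes):
  B0 = {m0, n0}
  B1 = {m1, n1}
  B2 = {m2, n2}
m0 ∈ B0, n0 ∈ B0 → same block
Bisimilar ⇒ trace-equivalent.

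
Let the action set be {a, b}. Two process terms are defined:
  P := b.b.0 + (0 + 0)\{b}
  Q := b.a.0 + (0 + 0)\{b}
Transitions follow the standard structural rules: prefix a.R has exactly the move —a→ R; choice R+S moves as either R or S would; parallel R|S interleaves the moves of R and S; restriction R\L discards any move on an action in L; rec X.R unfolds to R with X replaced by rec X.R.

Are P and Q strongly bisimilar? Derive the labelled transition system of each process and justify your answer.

Reachable graph of P (3 states):
  u0 = b.b.0 + (0 + 0)\{b} → --b--▸ u1
  u1 = b.0 → --b--▸ u2
  u2 = 0 → (no moves)
Reachable graph of Q (3 states):
  v0 = b.a.0 + (0 + 0)\{b} → --b--▸ v1
  v1 = a.0 → --a--▸ v2
  v2 = 0 → (no moves)
Coarsest stable partition (strong bisimilarity classes):
  B0 = {u0}
  B1 = {u1}
  B2 = {u2, v2}
  B3 = {v0}
  B4 = {v1}
u0 ∈ B0, v0 ∈ B3 → different blocks

not bisimilar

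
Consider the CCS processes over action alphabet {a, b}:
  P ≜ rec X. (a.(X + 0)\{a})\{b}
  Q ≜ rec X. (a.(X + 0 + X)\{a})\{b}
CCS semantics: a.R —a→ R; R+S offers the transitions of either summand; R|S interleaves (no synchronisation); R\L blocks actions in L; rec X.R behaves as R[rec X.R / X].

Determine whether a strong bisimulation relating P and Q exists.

bisimilar

Reachable graph of P (2 states):
  s0 = rec X. (a.(X + 0)\{a})\{b} → -a-> s1
  s1 = ((rec X. (a.(X + 0)\{a})\{b}) + 0)\{a}\{b} → (no moves)
Reachable graph of Q (2 states):
  t0 = rec X. (a.(X + 0 + X)\{a})\{b} → -a-> t1
  t1 = ((rec X. (a.(X + 0 + X)\{a})\{b}) + 0 + (rec X. (a.(X + 0 + X)\{a})\{b}))\{a}\{b} → (no moves)
Partition-refinement fixed point:
  B0 = {s0, t0}
  B1 = {s1, t1}
s0 ∈ B0, t0 ∈ B0 → same block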